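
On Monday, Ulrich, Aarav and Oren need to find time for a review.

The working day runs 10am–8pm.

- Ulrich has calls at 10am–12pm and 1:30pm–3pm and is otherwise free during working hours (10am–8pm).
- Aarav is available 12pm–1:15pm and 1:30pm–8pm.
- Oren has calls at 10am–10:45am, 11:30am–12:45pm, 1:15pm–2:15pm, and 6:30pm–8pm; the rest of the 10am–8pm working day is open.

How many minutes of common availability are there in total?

240 minutes

Ulrich free within 10:00–20:00: 12:00–13:30, 15:00–20:00.
Oren free within 10:00–20:00: 10:45–11:30, 12:45–13:15, 14:15–18:30.
Ulrich ∩ Aarav: 12:00–13:15, 15:00–20:00.
Ulrich ∩ Aarav ∩ Oren: 12:45–13:15, 15:00–18:30.
Total common minutes: 30 + 210 = 240.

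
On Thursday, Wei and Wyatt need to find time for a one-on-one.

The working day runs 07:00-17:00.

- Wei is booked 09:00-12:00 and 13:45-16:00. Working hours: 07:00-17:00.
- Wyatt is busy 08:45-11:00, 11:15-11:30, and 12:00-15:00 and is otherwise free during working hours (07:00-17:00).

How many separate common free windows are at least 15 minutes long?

Wei free within 07:00–17:00: 07:00–09:00, 12:00–13:45, 16:00–17:00.
Wyatt free within 07:00–17:00: 07:00–08:45, 11:00–11:15, 11:30–12:00, 15:00–17:00.
Wei ∩ Wyatt: 07:00–08:45, 16:00–17:00.
Windows ≥ 15 min: 07:00–08:45, 16:00–17:00.
That's 2 windows.

2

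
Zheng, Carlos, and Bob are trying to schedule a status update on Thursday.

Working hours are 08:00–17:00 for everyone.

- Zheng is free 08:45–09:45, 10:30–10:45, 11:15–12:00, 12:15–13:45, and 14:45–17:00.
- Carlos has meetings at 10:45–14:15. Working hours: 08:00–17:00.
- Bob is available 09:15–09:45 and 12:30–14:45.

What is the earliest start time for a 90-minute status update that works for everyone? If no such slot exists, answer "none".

none

Carlos free within 08:00–17:00: 08:00–10:45, 14:15–17:00.
Zheng ∩ Carlos: 08:45–09:45, 10:30–10:45, 14:45–17:00.
Zheng ∩ Carlos ∩ Bob: 09:15–09:45.
Windows ≥ 90 min: (none).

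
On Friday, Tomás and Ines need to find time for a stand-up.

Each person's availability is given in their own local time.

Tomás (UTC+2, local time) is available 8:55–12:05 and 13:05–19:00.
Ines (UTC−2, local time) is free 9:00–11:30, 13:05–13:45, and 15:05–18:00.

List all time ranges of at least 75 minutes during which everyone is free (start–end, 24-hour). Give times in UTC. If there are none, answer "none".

11:05–13:30

Tomás → UTC: 06:55–10:05, 11:05–17:00.
Ines → UTC: 11:00–13:30, 15:05–15:45, 17:05–20:00.
Tomás ∩ Ines: 11:05–13:30, 15:05–15:45.
Windows ≥ 75 min: 11:05–13:30.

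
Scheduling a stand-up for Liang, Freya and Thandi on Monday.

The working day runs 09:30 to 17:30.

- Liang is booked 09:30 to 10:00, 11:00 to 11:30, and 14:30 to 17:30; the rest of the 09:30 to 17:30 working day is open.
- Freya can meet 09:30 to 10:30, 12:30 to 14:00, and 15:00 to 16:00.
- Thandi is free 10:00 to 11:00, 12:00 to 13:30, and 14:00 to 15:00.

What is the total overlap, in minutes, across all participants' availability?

90 minutes

Liang free within 09:30–17:30: 10:00–11:00, 11:30–14:30.
Liang ∩ Freya: 10:00–10:30, 12:30–14:00.
Liang ∩ Freya ∩ Thandi: 10:00–10:30, 12:30–13:30.
Total common minutes: 30 + 60 = 90.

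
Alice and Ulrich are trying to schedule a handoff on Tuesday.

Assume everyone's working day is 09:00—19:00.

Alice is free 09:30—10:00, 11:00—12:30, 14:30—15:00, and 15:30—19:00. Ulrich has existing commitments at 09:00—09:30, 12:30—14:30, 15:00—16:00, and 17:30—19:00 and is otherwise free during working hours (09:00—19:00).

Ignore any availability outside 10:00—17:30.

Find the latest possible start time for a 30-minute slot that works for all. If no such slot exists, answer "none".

17:00

Ulrich free within 09:00–19:00: 09:30–12:30, 14:30–15:00, 16:00–17:30.
Alice ∩ Ulrich: 09:30–10:00, 11:00–12:30, 14:30–15:00, 16:00–17:30.
Restricted to 10:00–17:30: 11:00–12:30, 14:30–15:00, 16:00–17:30.
Windows ≥ 30 min: 11:00–12:30, 14:30–15:00, 16:00–17:30.
Latest start in the last window 16:00–17:30 is 17:30 − 30 min = 17:00.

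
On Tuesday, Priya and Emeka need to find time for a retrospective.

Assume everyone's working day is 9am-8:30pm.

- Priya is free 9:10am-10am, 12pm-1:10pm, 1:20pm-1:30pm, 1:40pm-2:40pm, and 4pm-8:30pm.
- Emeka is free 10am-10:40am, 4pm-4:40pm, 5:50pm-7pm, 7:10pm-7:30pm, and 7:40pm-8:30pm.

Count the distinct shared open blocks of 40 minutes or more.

Priya ∩ Emeka: 16:00–16:40, 17:50–19:00, 19:10–19:30, 19:40–20:30.
Windows ≥ 40 min: 16:00–16:40, 17:50–19:00, 19:40–20:30.
That's 3 windows.

3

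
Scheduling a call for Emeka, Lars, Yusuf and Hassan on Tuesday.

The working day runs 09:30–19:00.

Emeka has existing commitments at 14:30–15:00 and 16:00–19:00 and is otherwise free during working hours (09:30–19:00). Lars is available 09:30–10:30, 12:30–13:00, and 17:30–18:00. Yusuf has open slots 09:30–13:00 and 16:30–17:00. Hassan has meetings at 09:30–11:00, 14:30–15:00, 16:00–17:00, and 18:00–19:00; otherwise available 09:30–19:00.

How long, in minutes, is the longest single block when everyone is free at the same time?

Emeka free within 09:30–19:00: 09:30–14:30, 15:00–16:00.
Hassan free within 09:30–19:00: 11:00–14:30, 15:00–16:00, 17:00–18:00.
Emeka ∩ Lars: 09:30–10:30, 12:30–13:00.
Emeka ∩ Lars ∩ Yusuf: 09:30–10:30, 12:30–13:00.
Emeka ∩ Lars ∩ Yusuf ∩ Hassan: 12:30–13:00.
Single common window of 30 minutes.

30 minutes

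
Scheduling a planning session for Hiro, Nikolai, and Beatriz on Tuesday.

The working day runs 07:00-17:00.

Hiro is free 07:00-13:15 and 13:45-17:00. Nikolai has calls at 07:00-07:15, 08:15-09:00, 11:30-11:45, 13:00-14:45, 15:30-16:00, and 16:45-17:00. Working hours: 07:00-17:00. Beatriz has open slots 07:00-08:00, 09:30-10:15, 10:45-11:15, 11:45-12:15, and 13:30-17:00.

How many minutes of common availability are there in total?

240 minutes

Nikolai free within 07:00–17:00: 07:15–08:15, 09:00–11:30, 11:45–13:00, 14:45–15:30, 16:00–16:45.
Hiro ∩ Nikolai: 07:15–08:15, 09:00–11:30, 11:45–13:00, 14:45–15:30, 16:00–16:45.
Hiro ∩ Nikolai ∩ Beatriz: 07:15–08:00, 09:30–10:15, 10:45–11:15, 11:45–12:15, 14:45–15:30, 16:00–16:45.
Total common minutes: 45 + 45 + 30 + 30 + 45 + 45 = 240.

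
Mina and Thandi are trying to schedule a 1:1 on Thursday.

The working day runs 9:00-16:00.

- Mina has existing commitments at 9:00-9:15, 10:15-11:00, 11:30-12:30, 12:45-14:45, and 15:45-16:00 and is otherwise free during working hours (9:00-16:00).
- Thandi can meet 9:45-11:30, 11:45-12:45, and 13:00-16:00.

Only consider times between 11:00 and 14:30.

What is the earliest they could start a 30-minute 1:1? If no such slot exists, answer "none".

11:00

Mina free within 09:00–16:00: 09:15–10:15, 11:00–11:30, 12:30–12:45, 14:45–15:45.
Mina ∩ Thandi: 09:45–10:15, 11:00–11:30, 12:30–12:45, 14:45–15:45.
Restricted to 11:00–14:30: 11:00–11:30, 12:30–12:45.
Windows ≥ 30 min: 11:00–11:30.
Earliest such window starts at 11:00.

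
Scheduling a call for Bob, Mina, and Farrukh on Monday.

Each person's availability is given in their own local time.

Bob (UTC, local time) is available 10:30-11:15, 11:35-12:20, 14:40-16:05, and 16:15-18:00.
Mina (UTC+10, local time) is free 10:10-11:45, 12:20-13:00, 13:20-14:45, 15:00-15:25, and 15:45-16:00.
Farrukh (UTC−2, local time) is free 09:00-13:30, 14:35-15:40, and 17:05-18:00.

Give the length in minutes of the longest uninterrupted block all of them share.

Bob → UTC: 10:30–11:15, 11:35–12:20, 14:40–16:05, 16:15–18:00.
Mina → UTC: 00:10–01:45, 02:20–03:00, 03:20–04:45, 05:00–05:25, 05:45–06:00.
Farrukh → UTC: 11:00–15:30, 16:35–17:40, 19:05–20:00.
Bob ∩ Mina: (none).
Bob ∩ Mina ∩ Farrukh: (none).
No common window.

0 minutes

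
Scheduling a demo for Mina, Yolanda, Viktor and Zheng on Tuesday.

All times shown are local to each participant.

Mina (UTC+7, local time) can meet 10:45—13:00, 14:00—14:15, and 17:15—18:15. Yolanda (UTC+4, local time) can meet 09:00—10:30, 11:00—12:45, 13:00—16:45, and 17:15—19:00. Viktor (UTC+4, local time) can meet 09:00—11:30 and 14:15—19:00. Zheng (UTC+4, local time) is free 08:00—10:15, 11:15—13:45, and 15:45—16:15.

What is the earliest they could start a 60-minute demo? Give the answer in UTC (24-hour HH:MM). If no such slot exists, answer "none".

Mina → UTC: 03:45–06:00, 07:00–07:15, 10:15–11:15.
Yolanda → UTC: 05:00–06:30, 07:00–08:45, 09:00–12:45, 13:15–15:00.
Viktor → UTC: 05:00–07:30, 10:15–15:00.
Zheng → UTC: 04:00–06:15, 07:15–09:45, 11:45–12:15.
Mina ∩ Yolanda: 05:00–06:00, 07:00–07:15, 10:15–11:15.
Mina ∩ Yolanda ∩ Viktor: 05:00–06:00, 07:00–07:15, 10:15–11:15.
Mina ∩ Yolanda ∩ Viktor ∩ Zheng: 05:00–06:00.
Windows ≥ 60 min: 05:00–06:00.
Earliest such window starts at 05:00.

05:00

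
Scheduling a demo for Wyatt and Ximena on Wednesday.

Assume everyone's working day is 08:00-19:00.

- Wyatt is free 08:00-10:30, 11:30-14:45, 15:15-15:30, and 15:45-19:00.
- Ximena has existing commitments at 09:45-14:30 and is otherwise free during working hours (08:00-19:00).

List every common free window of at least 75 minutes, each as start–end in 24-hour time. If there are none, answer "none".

Ximena free within 08:00–19:00: 08:00–09:45, 14:30–19:00.
Wyatt ∩ Ximena: 08:00–09:45, 14:30–14:45, 15:15–15:30, 15:45–19:00.
Windows ≥ 75 min: 08:00–09:45, 15:45–19:00.

08:00–09:45, 15:45–19:00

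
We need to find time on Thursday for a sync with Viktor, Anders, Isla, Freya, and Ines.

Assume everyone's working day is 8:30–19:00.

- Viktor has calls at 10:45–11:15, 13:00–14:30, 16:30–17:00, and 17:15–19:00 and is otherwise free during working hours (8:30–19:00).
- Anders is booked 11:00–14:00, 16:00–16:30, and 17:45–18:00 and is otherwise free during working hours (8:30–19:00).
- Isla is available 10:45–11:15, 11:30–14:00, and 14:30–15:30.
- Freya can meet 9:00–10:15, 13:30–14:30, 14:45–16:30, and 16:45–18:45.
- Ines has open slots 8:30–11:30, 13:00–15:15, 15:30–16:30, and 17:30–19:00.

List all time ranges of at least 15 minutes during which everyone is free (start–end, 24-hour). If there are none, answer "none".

Viktor free within 08:30–19:00: 08:30–10:45, 11:15–13:00, 14:30–16:30, 17:00–17:15.
Anders free within 08:30–19:00: 08:30–11:00, 14:00–16:00, 16:30–17:45, 18:00–19:00.
Viktor ∩ Anders: 08:30–10:45, 14:30–16:00, 17:00–17:15.
Viktor ∩ Anders ∩ Isla: 14:30–15:30.
Viktor ∩ Anders ∩ Isla ∩ Freya: 14:45–15:30.
Viktor ∩ Anders ∩ Isla ∩ Freya ∩ Ines: 14:45–15:15.
Windows ≥ 15 min: 14:45–15:15.

14:45–15:15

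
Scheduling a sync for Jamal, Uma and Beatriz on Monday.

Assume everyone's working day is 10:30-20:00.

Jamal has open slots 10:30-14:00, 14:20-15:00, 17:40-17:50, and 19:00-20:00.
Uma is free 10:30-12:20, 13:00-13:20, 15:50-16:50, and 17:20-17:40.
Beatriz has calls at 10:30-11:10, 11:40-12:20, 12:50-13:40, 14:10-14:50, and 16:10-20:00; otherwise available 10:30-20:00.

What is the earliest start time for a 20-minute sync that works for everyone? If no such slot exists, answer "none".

Beatriz free within 10:30–20:00: 11:10–11:40, 12:20–12:50, 13:40–14:10, 14:50–16:10.
Jamal ∩ Uma: 10:30–12:20, 13:00–13:20.
Jamal ∩ Uma ∩ Beatriz: 11:10–11:40.
Windows ≥ 20 min: 11:10–11:40.
Earliest such window starts at 11:10.

11:10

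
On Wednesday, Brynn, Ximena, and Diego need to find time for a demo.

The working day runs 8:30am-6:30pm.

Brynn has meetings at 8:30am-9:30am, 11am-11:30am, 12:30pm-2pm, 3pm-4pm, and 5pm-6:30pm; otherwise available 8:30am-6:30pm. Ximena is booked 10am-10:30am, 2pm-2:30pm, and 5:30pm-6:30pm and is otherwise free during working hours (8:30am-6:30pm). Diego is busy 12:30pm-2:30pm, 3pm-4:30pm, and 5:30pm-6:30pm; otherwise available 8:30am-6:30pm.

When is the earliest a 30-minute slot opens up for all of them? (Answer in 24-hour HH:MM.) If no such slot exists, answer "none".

Brynn free within 08:30–18:30: 09:30–11:00, 11:30–12:30, 14:00–15:00, 16:00–17:00.
Ximena free within 08:30–18:30: 08:30–10:00, 10:30–14:00, 14:30–17:30.
Diego free within 08:30–18:30: 08:30–12:30, 14:30–15:00, 16:30–17:30.
Brynn ∩ Ximena: 09:30–10:00, 10:30–11:00, 11:30–12:30, 14:30–15:00, 16:00–17:00.
Brynn ∩ Ximena ∩ Diego: 09:30–10:00, 10:30–11:00, 11:30–12:30, 14:30–15:00, 16:30–17:00.
Windows ≥ 30 min: 09:30–10:00, 10:30–11:00, 11:30–12:30, 14:30–15:00, 16:30–17:00.
Earliest such window starts at 09:30.

09:30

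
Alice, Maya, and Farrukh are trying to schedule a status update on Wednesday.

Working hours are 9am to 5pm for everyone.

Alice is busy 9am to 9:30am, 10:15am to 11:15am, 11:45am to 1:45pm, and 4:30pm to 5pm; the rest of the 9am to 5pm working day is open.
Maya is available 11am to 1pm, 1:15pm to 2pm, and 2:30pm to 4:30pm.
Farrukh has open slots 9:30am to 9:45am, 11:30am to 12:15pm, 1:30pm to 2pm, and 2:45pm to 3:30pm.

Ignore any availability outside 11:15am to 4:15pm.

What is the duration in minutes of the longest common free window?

45 minutes

Alice free within 09:00–17:00: 09:30–10:15, 11:15–11:45, 13:45–16:30.
Alice ∩ Maya: 11:15–11:45, 13:45–14:00, 14:30–16:30.
Alice ∩ Maya ∩ Farrukh: 11:30–11:45, 13:45–14:00, 14:45–15:30.
Restricted to 11:15–16:15: 11:30–11:45, 13:45–14:00, 14:45–15:30.
Common window lengths: 15, 15, 45 min; longest is 45.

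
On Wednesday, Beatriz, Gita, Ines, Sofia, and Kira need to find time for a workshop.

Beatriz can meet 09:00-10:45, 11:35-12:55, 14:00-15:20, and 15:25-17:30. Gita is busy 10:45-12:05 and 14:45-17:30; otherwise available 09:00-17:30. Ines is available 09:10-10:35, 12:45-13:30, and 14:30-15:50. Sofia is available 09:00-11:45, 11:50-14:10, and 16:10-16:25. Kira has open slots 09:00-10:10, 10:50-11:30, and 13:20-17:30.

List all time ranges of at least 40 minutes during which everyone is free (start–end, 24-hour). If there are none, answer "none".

Gita free within 09:00–17:30: 09:00–10:45, 12:05–14:45.
Beatriz ∩ Gita: 09:00–10:45, 12:05–12:55, 14:00–14:45.
Beatriz ∩ Gita ∩ Ines: 09:10–10:35, 12:45–12:55, 14:30–14:45.
Beatriz ∩ Gita ∩ Ines ∩ Sofia: 09:10–10:35, 12:45–12:55.
Beatriz ∩ Gita ∩ Ines ∩ Sofia ∩ Kira: 09:10–10:10.
Windows ≥ 40 min: 09:10–10:10.

09:10–10:10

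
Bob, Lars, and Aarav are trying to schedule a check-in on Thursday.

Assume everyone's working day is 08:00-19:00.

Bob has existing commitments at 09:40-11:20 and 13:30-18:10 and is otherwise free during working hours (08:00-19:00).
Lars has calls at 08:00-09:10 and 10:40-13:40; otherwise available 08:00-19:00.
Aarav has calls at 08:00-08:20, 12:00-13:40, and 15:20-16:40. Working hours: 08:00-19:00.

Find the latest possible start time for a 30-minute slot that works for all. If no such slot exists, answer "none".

18:30

Bob free within 08:00–19:00: 08:00–09:40, 11:20–13:30, 18:10–19:00.
Lars free within 08:00–19:00: 09:10–10:40, 13:40–19:00.
Aarav free within 08:00–19:00: 08:20–12:00, 13:40–15:20, 16:40–19:00.
Bob ∩ Lars: 09:10–09:40, 18:10–19:00.
Bob ∩ Lars ∩ Aarav: 09:10–09:40, 18:10–19:00.
Windows ≥ 30 min: 09:10–09:40, 18:10–19:00.
Latest start in the last window 18:10–19:00 is 19:00 − 30 min = 18:30.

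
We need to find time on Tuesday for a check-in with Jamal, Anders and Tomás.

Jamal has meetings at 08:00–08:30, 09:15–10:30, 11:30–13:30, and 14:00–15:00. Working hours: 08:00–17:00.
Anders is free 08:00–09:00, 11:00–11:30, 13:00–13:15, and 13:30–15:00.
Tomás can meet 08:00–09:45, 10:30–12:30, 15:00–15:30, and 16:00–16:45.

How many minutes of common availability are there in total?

Jamal free within 08:00–17:00: 08:30–09:15, 10:30–11:30, 13:30–14:00, 15:00–17:00.
Jamal ∩ Anders: 08:30–09:00, 11:00–11:30, 13:30–14:00.
Jamal ∩ Anders ∩ Tomás: 08:30–09:00, 11:00–11:30.
Total common minutes: 30 + 30 = 60.

60 minutes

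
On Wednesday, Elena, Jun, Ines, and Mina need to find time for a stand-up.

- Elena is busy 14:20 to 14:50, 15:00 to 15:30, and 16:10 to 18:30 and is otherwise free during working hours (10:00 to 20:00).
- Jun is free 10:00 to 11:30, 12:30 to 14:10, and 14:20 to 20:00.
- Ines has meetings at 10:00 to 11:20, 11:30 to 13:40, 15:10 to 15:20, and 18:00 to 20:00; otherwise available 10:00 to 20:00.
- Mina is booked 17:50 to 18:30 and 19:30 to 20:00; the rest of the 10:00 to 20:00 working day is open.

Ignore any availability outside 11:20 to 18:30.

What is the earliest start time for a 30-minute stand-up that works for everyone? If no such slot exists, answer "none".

13:40

Elena free within 10:00–20:00: 10:00–14:20, 14:50–15:00, 15:30–16:10, 18:30–20:00.
Ines free within 10:00–20:00: 11:20–11:30, 13:40–15:10, 15:20–18:00.
Mina free within 10:00–20:00: 10:00–17:50, 18:30–19:30.
Elena ∩ Jun: 10:00–11:30, 12:30–14:10, 14:50–15:00, 15:30–16:10, 18:30–20:00.
Elena ∩ Jun ∩ Ines: 11:20–11:30, 13:40–14:10, 14:50–15:00, 15:30–16:10.
Elena ∩ Jun ∩ Ines ∩ Mina: 11:20–11:30, 13:40–14:10, 14:50–15:00, 15:30–16:10.
Restricted to 11:20–18:30: 11:20–11:30, 13:40–14:10, 14:50–15:00, 15:30–16:10.
Windows ≥ 30 min: 13:40–14:10, 15:30–16:10.
Earliest such window starts at 13:40.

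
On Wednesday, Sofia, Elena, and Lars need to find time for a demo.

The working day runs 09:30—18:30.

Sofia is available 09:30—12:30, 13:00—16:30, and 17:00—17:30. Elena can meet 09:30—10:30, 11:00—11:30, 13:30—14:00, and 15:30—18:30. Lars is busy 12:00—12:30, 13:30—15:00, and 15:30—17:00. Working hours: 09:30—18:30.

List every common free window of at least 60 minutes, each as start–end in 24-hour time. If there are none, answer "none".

09:30–10:30

Lars free within 09:30–18:30: 09:30–12:00, 12:30–13:30, 15:00–15:30, 17:00–18:30.
Sofia ∩ Elena: 09:30–10:30, 11:00–11:30, 13:30–14:00, 15:30–16:30, 17:00–17:30.
Sofia ∩ Elena ∩ Lars: 09:30–10:30, 11:00–11:30, 17:00–17:30.
Windows ≥ 60 min: 09:30–10:30.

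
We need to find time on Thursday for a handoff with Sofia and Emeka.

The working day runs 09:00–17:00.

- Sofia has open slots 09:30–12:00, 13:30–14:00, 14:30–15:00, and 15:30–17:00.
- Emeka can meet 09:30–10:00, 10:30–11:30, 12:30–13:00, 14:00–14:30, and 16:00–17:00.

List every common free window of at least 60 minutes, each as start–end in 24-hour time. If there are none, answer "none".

10:30–11:30, 16:00–17:00

Sofia ∩ Emeka: 09:30–10:00, 10:30–11:30, 16:00–17:00.
Windows ≥ 60 min: 10:30–11:30, 16:00–17:00.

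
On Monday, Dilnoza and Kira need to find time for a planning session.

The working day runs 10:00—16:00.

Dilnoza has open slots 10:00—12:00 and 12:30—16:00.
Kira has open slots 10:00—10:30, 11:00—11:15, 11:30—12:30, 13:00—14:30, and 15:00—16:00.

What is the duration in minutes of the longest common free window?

90 minutes

Dilnoza ∩ Kira: 10:00–10:30, 11:00–11:15, 11:30–12:00, 13:00–14:30, 15:00–16:00.
Common window lengths: 30, 15, 30, 90, 60 min; longest is 90.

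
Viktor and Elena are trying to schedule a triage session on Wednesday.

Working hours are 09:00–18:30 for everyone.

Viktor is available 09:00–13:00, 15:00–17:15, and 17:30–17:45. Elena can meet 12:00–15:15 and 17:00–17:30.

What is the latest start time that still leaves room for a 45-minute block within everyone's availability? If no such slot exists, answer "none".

12:15

Viktor ∩ Elena: 12:00–13:00, 15:00–15:15, 17:00–17:15.
Windows ≥ 45 min: 12:00–13:00.
Latest start in the last window 12:00–13:00 is 13:00 − 45 min = 12:15.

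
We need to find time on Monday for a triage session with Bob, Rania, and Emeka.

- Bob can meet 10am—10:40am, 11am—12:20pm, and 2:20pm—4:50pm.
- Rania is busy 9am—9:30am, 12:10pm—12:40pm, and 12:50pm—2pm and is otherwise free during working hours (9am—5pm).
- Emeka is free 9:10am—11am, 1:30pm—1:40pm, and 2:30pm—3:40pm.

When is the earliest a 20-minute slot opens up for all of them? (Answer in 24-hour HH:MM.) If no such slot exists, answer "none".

10:00

Rania free within 09:00–17:00: 09:30–12:10, 12:40–12:50, 14:00–17:00.
Bob ∩ Rania: 10:00–10:40, 11:00–12:10, 14:20–16:50.
Bob ∩ Rania ∩ Emeka: 10:00–10:40, 14:30–15:40.
Windows ≥ 20 min: 10:00–10:40, 14:30–15:40.
Earliest such window starts at 10:00.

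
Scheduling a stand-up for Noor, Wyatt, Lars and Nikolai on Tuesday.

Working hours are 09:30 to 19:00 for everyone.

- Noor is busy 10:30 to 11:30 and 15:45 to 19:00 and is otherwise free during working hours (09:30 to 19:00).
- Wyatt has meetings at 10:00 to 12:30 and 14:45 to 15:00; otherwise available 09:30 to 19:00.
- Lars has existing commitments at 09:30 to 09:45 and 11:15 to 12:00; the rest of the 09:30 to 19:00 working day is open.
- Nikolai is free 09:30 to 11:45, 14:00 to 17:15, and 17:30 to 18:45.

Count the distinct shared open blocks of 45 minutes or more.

Noor free within 09:30–19:00: 09:30–10:30, 11:30–15:45.
Wyatt free within 09:30–19:00: 09:30–10:00, 12:30–14:45, 15:00–19:00.
Lars free within 09:30–19:00: 09:45–11:15, 12:00–19:00.
Noor ∩ Wyatt: 09:30–10:00, 12:30–14:45, 15:00–15:45.
Noor ∩ Wyatt ∩ Lars: 09:45–10:00, 12:30–14:45, 15:00–15:45.
Noor ∩ Wyatt ∩ Lars ∩ Nikolai: 09:45–10:00, 14:00–14:45, 15:00–15:45.
Windows ≥ 45 min: 14:00–14:45, 15:00–15:45.
That's 2 windows.

2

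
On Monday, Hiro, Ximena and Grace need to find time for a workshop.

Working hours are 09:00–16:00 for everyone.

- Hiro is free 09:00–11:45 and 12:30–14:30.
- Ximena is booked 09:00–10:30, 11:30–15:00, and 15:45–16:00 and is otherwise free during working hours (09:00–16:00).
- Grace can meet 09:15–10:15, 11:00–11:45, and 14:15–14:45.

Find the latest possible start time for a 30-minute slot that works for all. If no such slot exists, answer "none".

Ximena free within 09:00–16:00: 10:30–11:30, 15:00–15:45.
Hiro ∩ Ximena: 10:30–11:30.
Hiro ∩ Ximena ∩ Grace: 11:00–11:30.
Windows ≥ 30 min: 11:00–11:30.
Latest start in the last window 11:00–11:30 is 11:30 − 30 min = 11:00.

11:00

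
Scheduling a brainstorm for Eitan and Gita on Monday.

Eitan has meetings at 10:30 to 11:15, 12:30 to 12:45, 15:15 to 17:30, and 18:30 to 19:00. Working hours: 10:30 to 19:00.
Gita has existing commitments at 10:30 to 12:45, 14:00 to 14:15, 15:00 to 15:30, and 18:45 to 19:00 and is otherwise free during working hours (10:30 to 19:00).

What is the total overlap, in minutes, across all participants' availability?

180 minutes

Eitan free within 10:30–19:00: 11:15–12:30, 12:45–15:15, 17:30–18:30.
Gita free within 10:30–19:00: 12:45–14:00, 14:15–15:00, 15:30–18:45.
Eitan ∩ Gita: 12:45–14:00, 14:15–15:00, 17:30–18:30.
Total common minutes: 75 + 45 + 60 = 180.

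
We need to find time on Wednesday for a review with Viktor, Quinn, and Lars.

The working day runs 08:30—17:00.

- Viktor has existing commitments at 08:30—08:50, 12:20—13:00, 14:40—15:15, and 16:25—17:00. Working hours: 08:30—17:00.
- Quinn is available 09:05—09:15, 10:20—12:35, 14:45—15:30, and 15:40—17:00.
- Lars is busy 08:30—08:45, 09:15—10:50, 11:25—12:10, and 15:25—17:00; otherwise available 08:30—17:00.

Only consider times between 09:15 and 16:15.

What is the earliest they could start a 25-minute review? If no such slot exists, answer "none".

Viktor free within 08:30–17:00: 08:50–12:20, 13:00–14:40, 15:15–16:25.
Lars free within 08:30–17:00: 08:45–09:15, 10:50–11:25, 12:10–15:25.
Viktor ∩ Quinn: 09:05–09:15, 10:20–12:20, 15:15–15:30, 15:40–16:25.
Viktor ∩ Quinn ∩ Lars: 09:05–09:15, 10:50–11:25, 12:10–12:20, 15:15–15:25.
Restricted to 09:15–16:15: 10:50–11:25, 12:10–12:20, 15:15–15:25.
Windows ≥ 25 min: 10:50–11:25.
Earliest such window starts at 10:50.

10:50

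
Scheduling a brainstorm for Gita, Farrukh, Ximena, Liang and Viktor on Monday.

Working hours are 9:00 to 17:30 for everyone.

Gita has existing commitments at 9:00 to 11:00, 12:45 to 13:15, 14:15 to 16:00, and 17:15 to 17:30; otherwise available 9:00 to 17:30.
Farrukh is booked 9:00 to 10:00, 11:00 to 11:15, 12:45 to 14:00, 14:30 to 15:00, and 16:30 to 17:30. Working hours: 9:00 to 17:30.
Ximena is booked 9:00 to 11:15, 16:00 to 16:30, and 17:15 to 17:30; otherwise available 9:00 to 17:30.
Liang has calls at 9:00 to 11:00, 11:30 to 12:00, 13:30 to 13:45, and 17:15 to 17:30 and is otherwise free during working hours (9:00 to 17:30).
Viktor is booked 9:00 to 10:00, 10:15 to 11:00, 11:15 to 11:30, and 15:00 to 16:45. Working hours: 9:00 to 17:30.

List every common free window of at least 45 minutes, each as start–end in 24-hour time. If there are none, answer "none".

12:00–12:45

Gita free within 09:00–17:30: 11:00–12:45, 13:15–14:15, 16:00–17:15.
Farrukh free within 09:00–17:30: 10:00–11:00, 11:15–12:45, 14:00–14:30, 15:00–16:30.
Ximena free within 09:00–17:30: 11:15–16:00, 16:30–17:15.
Liang free within 09:00–17:30: 11:00–11:30, 12:00–13:30, 13:45–17:15.
Viktor free within 09:00–17:30: 10:00–10:15, 11:00–11:15, 11:30–15:00, 16:45–17:30.
Gita ∩ Farrukh: 11:15–12:45, 14:00–14:15, 16:00–16:30.
Gita ∩ Farrukh ∩ Ximena: 11:15–12:45, 14:00–14:15.
Gita ∩ Farrukh ∩ Ximena ∩ Liang: 11:15–11:30, 12:00–12:45, 14:00–14:15.
Gita ∩ Farrukh ∩ Ximena ∩ Liang ∩ Viktor: 12:00–12:45, 14:00–14:15.
Windows ≥ 45 min: 12:00–12:45.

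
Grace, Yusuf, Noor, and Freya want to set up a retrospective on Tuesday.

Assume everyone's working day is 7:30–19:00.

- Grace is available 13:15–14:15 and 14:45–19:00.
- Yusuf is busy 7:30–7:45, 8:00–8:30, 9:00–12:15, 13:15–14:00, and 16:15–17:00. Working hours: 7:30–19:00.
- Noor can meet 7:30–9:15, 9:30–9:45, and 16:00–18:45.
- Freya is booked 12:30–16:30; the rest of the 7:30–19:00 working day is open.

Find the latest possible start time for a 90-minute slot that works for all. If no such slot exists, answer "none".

Yusuf free within 07:30–19:00: 07:45–08:00, 08:30–09:00, 12:15–13:15, 14:00–16:15, 17:00–19:00.
Freya free within 07:30–19:00: 07:30–12:30, 16:30–19:00.
Grace ∩ Yusuf: 14:00–14:15, 14:45–16:15, 17:00–19:00.
Grace ∩ Yusuf ∩ Noor: 16:00–16:15, 17:00–18:45.
Grace ∩ Yusuf ∩ Noor ∩ Freya: 17:00–18:45.
Windows ≥ 90 min: 17:00–18:45.
Latest start in the last window 17:00–18:45 is 18:45 − 90 min = 17:15.

17:15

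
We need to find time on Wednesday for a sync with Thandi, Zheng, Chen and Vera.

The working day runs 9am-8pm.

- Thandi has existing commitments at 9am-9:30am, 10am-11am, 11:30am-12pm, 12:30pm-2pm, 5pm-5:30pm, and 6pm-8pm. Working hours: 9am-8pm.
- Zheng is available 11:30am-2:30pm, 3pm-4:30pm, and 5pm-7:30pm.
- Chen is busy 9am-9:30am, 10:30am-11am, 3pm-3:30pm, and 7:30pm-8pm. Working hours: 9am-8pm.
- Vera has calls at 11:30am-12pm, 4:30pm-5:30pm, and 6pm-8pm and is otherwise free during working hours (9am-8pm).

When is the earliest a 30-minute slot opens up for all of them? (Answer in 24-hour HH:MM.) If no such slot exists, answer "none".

12:00

Thandi free within 09:00–20:00: 09:30–10:00, 11:00–11:30, 12:00–12:30, 14:00–17:00, 17:30–18:00.
Chen free within 09:00–20:00: 09:30–10:30, 11:00–15:00, 15:30–19:30.
Vera free within 09:00–20:00: 09:00–11:30, 12:00–16:30, 17:30–18:00.
Thandi ∩ Zheng: 12:00–12:30, 14:00–14:30, 15:00–16:30, 17:30–18:00.
Thandi ∩ Zheng ∩ Chen: 12:00–12:30, 14:00–14:30, 15:30–16:30, 17:30–18:00.
Thandi ∩ Zheng ∩ Chen ∩ Vera: 12:00–12:30, 14:00–14:30, 15:30–16:30, 17:30–18:00.
Windows ≥ 30 min: 12:00–12:30, 14:00–14:30, 15:30–16:30, 17:30–18:00.
Earliest such window starts at 12:00.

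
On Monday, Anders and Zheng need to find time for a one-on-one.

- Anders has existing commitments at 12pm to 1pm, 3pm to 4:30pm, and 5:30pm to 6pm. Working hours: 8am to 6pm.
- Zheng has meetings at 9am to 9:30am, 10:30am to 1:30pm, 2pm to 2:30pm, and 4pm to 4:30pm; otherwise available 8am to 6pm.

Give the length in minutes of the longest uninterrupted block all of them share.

60 minutes

Anders free within 08:00–18:00: 08:00–12:00, 13:00–15:00, 16:30–17:30.
Zheng free within 08:00–18:00: 08:00–09:00, 09:30–10:30, 13:30–14:00, 14:30–16:00, 16:30–18:00.
Anders ∩ Zheng: 08:00–09:00, 09:30–10:30, 13:30–14:00, 14:30–15:00, 16:30–17:30.
Common window lengths: 60, 60, 30, 30, 60 min; longest is 60.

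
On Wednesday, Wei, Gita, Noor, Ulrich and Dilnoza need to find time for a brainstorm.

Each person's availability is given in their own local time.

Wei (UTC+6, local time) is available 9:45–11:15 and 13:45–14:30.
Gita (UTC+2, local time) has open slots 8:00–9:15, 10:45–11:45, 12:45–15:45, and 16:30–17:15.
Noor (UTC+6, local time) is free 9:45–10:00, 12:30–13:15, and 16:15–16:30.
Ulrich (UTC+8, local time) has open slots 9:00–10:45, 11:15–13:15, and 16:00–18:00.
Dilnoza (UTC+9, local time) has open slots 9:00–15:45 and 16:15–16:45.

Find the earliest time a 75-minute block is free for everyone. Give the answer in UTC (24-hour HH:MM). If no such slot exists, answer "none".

none

Wei → UTC: 03:45–05:15, 07:45–08:30.
Gita → UTC: 06:00–07:15, 08:45–09:45, 10:45–13:45, 14:30–15:15.
Noor → UTC: 03:45–04:00, 06:30–07:15, 10:15–10:30.
Ulrich → UTC: 01:00–02:45, 03:15–05:15, 08:00–10:00.
Dilnoza → UTC: 00:00–06:45, 07:15–07:45.
Wei ∩ Gita: (none).
Wei ∩ Gita ∩ Noor: (none).
Wei ∩ Gita ∩ Noor ∩ Ulrich: (none).
Wei ∩ Gita ∩ Noor ∩ Ulrich ∩ Dilnoza: (none).
Windows ≥ 75 min: (none).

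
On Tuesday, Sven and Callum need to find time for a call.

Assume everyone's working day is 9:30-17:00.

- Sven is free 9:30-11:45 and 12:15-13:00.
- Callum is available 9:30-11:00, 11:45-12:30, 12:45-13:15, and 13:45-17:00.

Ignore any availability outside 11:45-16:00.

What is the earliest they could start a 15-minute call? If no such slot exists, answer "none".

Sven ∩ Callum: 09:30–11:00, 12:15–12:30, 12:45–13:00.
Restricted to 11:45–16:00: 12:15–12:30, 12:45–13:00.
Windows ≥ 15 min: 12:15–12:30, 12:45–13:00.
Earliest such window starts at 12:15.

12:15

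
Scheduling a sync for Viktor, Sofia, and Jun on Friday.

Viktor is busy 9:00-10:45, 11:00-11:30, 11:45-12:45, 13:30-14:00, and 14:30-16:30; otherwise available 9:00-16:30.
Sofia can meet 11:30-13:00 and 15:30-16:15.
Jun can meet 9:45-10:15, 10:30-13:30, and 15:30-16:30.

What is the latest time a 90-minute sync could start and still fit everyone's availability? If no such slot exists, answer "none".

none

Viktor free within 09:00–16:30: 10:45–11:00, 11:30–11:45, 12:45–13:30, 14:00–14:30.
Viktor ∩ Sofia: 11:30–11:45, 12:45–13:00.
Viktor ∩ Sofia ∩ Jun: 11:30–11:45, 12:45–13:00.
Windows ≥ 90 min: (none).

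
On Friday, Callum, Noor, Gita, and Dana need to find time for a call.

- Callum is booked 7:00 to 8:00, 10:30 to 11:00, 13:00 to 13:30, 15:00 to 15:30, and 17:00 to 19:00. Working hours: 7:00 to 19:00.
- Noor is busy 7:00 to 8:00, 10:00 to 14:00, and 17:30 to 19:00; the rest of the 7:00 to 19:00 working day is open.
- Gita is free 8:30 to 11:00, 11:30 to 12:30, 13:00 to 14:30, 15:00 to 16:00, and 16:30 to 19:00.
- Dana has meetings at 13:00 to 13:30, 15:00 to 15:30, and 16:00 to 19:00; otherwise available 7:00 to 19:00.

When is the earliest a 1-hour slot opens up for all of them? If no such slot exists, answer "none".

08:30

Callum free within 07:00–19:00: 08:00–10:30, 11:00–13:00, 13:30–15:00, 15:30–17:00.
Noor free within 07:00–19:00: 08:00–10:00, 14:00–17:30.
Dana free within 07:00–19:00: 07:00–13:00, 13:30–15:00, 15:30–16:00.
Callum ∩ Noor: 08:00–10:00, 14:00–15:00, 15:30–17:00.
Callum ∩ Noor ∩ Gita: 08:30–10:00, 14:00–14:30, 15:30–16:00, 16:30–17:00.
Callum ∩ Noor ∩ Gita ∩ Dana: 08:30–10:00, 14:00–14:30, 15:30–16:00.
Windows ≥ 60 min: 08:30–10:00.
Earliest such window starts at 08:30.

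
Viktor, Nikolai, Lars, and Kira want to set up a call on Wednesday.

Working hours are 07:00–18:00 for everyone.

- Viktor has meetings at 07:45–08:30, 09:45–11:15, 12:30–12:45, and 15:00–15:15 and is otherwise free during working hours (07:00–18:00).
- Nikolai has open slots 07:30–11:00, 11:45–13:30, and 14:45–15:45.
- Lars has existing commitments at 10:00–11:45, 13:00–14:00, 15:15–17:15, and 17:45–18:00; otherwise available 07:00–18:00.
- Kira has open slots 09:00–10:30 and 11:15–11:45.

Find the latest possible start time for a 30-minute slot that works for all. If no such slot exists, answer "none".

09:15

Viktor free within 07:00–18:00: 07:00–07:45, 08:30–09:45, 11:15–12:30, 12:45–15:00, 15:15–18:00.
Lars free within 07:00–18:00: 07:00–10:00, 11:45–13:00, 14:00–15:15, 17:15–17:45.
Viktor ∩ Nikolai: 07:30–07:45, 08:30–09:45, 11:45–12:30, 12:45–13:30, 14:45–15:00, 15:15–15:45.
Viktor ∩ Nikolai ∩ Lars: 07:30–07:45, 08:30–09:45, 11:45–12:30, 12:45–13:00, 14:45–15:00.
Viktor ∩ Nikolai ∩ Lars ∩ Kira: 09:00–09:45.
Windows ≥ 30 min: 09:00–09:45.
Latest start in the last window 09:00–09:45 is 09:45 − 30 min = 09:15.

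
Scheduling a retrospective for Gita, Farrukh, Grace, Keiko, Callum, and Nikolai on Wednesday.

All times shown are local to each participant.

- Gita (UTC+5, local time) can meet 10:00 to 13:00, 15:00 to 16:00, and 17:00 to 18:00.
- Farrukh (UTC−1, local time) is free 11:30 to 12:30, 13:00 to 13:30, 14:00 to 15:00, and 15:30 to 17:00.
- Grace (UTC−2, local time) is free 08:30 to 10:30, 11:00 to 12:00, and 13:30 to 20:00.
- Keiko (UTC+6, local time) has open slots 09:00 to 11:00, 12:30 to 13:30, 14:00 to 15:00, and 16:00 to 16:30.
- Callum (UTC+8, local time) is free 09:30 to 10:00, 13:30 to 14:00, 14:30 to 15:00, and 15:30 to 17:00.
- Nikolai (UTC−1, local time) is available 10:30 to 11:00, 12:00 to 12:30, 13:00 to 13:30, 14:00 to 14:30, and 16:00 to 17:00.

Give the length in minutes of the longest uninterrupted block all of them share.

0 minutes

Gita → UTC: 05:00–08:00, 10:00–11:00, 12:00–13:00.
Farrukh → UTC: 12:30–13:30, 14:00–14:30, 15:00–16:00, 16:30–18:00.
Grace → UTC: 10:30–12:30, 13:00–14:00, 15:30–22:00.
Keiko → UTC: 03:00–05:00, 06:30–07:30, 08:00–09:00, 10:00–10:30.
Callum → UTC: 01:30–02:00, 05:30–06:00, 06:30–07:00, 07:30–09:00.
Nikolai → UTC: 11:30–12:00, 13:00–13:30, 14:00–14:30, 15:00–15:30, 17:00–18:00.
Gita ∩ Farrukh: 12:30–13:00.
Gita ∩ Farrukh ∩ Grace: (none).
Gita ∩ Farrukh ∩ Grace ∩ Keiko: (none).
Gita ∩ Farrukh ∩ Grace ∩ Keiko ∩ Callum: (none).
Gita ∩ Farrukh ∩ Grace ∩ Keiko ∩ Callum ∩ Nikolai: (none).
No common window.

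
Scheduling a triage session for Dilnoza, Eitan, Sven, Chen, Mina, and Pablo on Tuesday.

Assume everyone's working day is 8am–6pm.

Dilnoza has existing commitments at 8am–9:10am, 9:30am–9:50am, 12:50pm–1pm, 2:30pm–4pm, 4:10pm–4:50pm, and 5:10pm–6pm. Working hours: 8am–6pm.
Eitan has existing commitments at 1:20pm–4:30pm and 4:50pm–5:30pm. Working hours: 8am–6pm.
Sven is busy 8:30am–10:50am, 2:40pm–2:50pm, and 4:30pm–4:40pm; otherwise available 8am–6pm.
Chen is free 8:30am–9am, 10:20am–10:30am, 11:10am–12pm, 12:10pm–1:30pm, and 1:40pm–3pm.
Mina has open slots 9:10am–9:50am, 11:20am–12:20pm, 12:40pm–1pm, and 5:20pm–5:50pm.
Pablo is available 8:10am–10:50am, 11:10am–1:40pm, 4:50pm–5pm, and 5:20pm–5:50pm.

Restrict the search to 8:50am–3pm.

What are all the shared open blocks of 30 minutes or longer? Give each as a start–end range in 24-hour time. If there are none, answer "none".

11:20–12:00

Dilnoza free within 08:00–18:00: 09:10–09:30, 09:50–12:50, 13:00–14:30, 16:00–16:10, 16:50–17:10.
Eitan free within 08:00–18:00: 08:00–13:20, 16:30–16:50, 17:30–18:00.
Sven free within 08:00–18:00: 08:00–08:30, 10:50–14:40, 14:50–16:30, 16:40–18:00.
Dilnoza ∩ Eitan: 09:10–09:30, 09:50–12:50, 13:00–13:20.
Dilnoza ∩ Eitan ∩ Sven: 10:50–12:50, 13:00–13:20.
Dilnoza ∩ Eitan ∩ Sven ∩ Chen: 11:10–12:00, 12:10–12:50, 13:00–13:20.
Dilnoza ∩ Eitan ∩ Sven ∩ Chen ∩ Mina: 11:20–12:00, 12:10–12:20, 12:40–12:50.
Dilnoza ∩ Eitan ∩ Sven ∩ Chen ∩ Mina ∩ Pablo: 11:20–12:00, 12:10–12:20, 12:40–12:50.
Restricted to 08:50–15:00: 11:20–12:00, 12:10–12:20, 12:40–12:50.
Windows ≥ 30 min: 11:20–12:00.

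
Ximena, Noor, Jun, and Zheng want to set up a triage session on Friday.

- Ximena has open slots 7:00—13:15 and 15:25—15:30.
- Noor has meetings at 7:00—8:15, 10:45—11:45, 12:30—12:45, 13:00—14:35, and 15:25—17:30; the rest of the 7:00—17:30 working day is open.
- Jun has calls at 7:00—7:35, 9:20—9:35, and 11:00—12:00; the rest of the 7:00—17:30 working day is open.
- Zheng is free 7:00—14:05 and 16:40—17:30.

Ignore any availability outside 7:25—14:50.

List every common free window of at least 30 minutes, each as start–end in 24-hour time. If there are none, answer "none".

Noor free within 07:00–17:30: 08:15–10:45, 11:45–12:30, 12:45–13:00, 14:35–15:25.
Jun free within 07:00–17:30: 07:35–09:20, 09:35–11:00, 12:00–17:30.
Ximena ∩ Noor: 08:15–10:45, 11:45–12:30, 12:45–13:00.
Ximena ∩ Noor ∩ Jun: 08:15–09:20, 09:35–10:45, 12:00–12:30, 12:45–13:00.
Ximena ∩ Noor ∩ Jun ∩ Zheng: 08:15–09:20, 09:35–10:45, 12:00–12:30, 12:45–13:00.
Restricted to 07:25–14:50: 08:15–09:20, 09:35–10:45, 12:00–12:30, 12:45–13:00.
Windows ≥ 30 min: 08:15–09:20, 09:35–10:45, 12:00–12:30.

08:15–09:20, 09:35–10:45, 12:00–12:30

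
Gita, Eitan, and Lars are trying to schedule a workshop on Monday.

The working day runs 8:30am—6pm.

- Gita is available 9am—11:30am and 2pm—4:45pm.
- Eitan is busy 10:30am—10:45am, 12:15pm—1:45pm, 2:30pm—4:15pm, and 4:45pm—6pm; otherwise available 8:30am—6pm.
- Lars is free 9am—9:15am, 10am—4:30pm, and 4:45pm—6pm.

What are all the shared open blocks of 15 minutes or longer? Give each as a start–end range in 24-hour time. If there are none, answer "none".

09:00–09:15, 10:00–10:30, 10:45–11:30, 14:00–14:30, 16:15–16:30

Eitan free within 08:30–18:00: 08:30–10:30, 10:45–12:15, 13:45–14:30, 16:15–16:45.
Gita ∩ Eitan: 09:00–10:30, 10:45–11:30, 14:00–14:30, 16:15–16:45.
Gita ∩ Eitan ∩ Lars: 09:00–09:15, 10:00–10:30, 10:45–11:30, 14:00–14:30, 16:15–16:30.
Windows ≥ 15 min: 09:00–09:15, 10:00–10:30, 10:45–11:30, 14:00–14:30, 16:15–16:30.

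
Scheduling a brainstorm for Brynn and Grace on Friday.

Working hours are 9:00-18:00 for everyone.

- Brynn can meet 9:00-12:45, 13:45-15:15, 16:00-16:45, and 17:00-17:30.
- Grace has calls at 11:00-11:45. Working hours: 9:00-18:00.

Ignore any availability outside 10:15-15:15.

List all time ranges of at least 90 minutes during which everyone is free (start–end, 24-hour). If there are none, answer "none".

Grace free within 09:00–18:00: 09:00–11:00, 11:45–18:00.
Brynn ∩ Grace: 09:00–11:00, 11:45–12:45, 13:45–15:15, 16:00–16:45, 17:00–17:30.
Restricted to 10:15–15:15: 10:15–11:00, 11:45–12:45, 13:45–15:15.
Windows ≥ 90 min: 13:45–15:15.

13:45–15:15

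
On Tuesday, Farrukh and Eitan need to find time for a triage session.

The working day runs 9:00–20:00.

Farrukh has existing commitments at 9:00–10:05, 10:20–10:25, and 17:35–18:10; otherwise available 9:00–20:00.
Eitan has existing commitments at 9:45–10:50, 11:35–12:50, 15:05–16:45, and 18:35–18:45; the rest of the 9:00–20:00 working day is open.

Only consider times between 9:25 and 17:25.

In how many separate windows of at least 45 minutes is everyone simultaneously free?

2

Farrukh free within 09:00–20:00: 10:05–10:20, 10:25–17:35, 18:10–20:00.
Eitan free within 09:00–20:00: 09:00–09:45, 10:50–11:35, 12:50–15:05, 16:45–18:35, 18:45–20:00.
Farrukh ∩ Eitan: 10:50–11:35, 12:50–15:05, 16:45–17:35, 18:10–18:35, 18:45–20:00.
Restricted to 09:25–17:25: 10:50–11:35, 12:50–15:05, 16:45–17:25.
Windows ≥ 45 min: 10:50–11:35, 12:50–15:05.
That's 2 windows.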